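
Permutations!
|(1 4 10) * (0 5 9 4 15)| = |(0 5 9 4 10 1 15)| = 7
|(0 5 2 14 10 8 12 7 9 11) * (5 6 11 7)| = 6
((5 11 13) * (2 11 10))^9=(2 10 5 13 11)=[0, 1, 10, 3, 4, 13, 6, 7, 8, 9, 5, 2, 12, 11]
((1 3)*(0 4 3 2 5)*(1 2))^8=(0 2 4 5 3)=[2, 1, 4, 0, 5, 3]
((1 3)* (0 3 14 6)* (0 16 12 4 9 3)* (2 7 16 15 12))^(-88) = (2 16 7) = [0, 1, 16, 3, 4, 5, 6, 2, 8, 9, 10, 11, 12, 13, 14, 15, 7]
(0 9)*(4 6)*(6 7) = (0 9)(4 7 6) = [9, 1, 2, 3, 7, 5, 4, 6, 8, 0]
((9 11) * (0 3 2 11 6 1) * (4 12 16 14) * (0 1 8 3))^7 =[0, 1, 11, 2, 14, 5, 8, 7, 3, 6, 10, 9, 4, 13, 16, 15, 12] =(2 11 9 6 8 3)(4 14 16 12)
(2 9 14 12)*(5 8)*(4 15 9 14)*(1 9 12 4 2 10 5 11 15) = [0, 9, 14, 3, 1, 8, 6, 7, 11, 2, 5, 15, 10, 13, 4, 12] = (1 9 2 14 4)(5 8 11 15 12 10)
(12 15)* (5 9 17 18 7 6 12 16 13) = (5 9 17 18 7 6 12 15 16 13) = [0, 1, 2, 3, 4, 9, 12, 6, 8, 17, 10, 11, 15, 5, 14, 16, 13, 18, 7]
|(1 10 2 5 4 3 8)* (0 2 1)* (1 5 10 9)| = |(0 2 10 5 4 3 8)(1 9)| = 14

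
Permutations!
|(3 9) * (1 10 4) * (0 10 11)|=10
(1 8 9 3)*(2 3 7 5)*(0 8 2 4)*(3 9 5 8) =[3, 2, 9, 1, 0, 4, 6, 8, 5, 7] =(0 3 1 2 9 7 8 5 4)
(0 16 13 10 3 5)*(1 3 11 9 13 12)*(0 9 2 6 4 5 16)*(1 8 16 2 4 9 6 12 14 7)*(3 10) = [0, 10, 12, 2, 5, 6, 9, 1, 16, 13, 11, 4, 8, 3, 7, 15, 14] = (1 10 11 4 5 6 9 13 3 2 12 8 16 14 7)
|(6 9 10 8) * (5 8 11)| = 6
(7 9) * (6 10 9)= (6 10 9 7)= [0, 1, 2, 3, 4, 5, 10, 6, 8, 7, 9]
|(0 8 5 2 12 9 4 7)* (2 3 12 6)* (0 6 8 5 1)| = |(0 5 3 12 9 4 7 6 2 8 1)| = 11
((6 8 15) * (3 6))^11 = [0, 1, 2, 15, 4, 5, 3, 7, 6, 9, 10, 11, 12, 13, 14, 8] = (3 15 8 6)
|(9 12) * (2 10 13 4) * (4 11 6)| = 6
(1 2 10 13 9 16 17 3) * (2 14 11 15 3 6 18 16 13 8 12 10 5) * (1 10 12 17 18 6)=[0, 14, 5, 10, 4, 2, 6, 7, 17, 13, 8, 15, 12, 9, 11, 3, 18, 1, 16]=(1 14 11 15 3 10 8 17)(2 5)(9 13)(16 18)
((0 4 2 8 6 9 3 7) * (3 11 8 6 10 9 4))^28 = (11)(0 3 7)(2 6 4) = [3, 1, 6, 7, 2, 5, 4, 0, 8, 9, 10, 11]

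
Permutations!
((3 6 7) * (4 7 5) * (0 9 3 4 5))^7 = (0 6 3 9)(4 7) = [6, 1, 2, 9, 7, 5, 3, 4, 8, 0]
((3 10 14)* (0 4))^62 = (3 14 10) = [0, 1, 2, 14, 4, 5, 6, 7, 8, 9, 3, 11, 12, 13, 10]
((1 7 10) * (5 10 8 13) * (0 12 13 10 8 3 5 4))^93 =(0 12 13 4)(1 5)(3 10)(7 8) =[12, 5, 2, 10, 0, 1, 6, 8, 7, 9, 3, 11, 13, 4]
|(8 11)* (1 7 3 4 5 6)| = |(1 7 3 4 5 6)(8 11)| = 6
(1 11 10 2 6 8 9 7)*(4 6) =[0, 11, 4, 3, 6, 5, 8, 1, 9, 7, 2, 10] =(1 11 10 2 4 6 8 9 7)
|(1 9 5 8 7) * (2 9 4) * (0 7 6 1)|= |(0 7)(1 4 2 9 5 8 6)|= 14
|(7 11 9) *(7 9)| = 2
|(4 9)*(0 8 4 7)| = 5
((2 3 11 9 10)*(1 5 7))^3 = [0, 1, 9, 10, 4, 5, 6, 7, 8, 3, 11, 2] = (2 9 3 10 11)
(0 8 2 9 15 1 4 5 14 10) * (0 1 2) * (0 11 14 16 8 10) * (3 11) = (0 10 1 4 5 16 8 3 11 14)(2 9 15) = [10, 4, 9, 11, 5, 16, 6, 7, 3, 15, 1, 14, 12, 13, 0, 2, 8]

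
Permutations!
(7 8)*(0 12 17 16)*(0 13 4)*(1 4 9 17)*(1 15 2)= (0 12 15 2 1 4)(7 8)(9 17 16 13)= [12, 4, 1, 3, 0, 5, 6, 8, 7, 17, 10, 11, 15, 9, 14, 2, 13, 16]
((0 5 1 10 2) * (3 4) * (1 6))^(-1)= (0 2 10 1 6 5)(3 4)= [2, 6, 10, 4, 3, 0, 5, 7, 8, 9, 1]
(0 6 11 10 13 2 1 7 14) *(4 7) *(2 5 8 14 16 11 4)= (0 6 4 7 16 11 10 13 5 8 14)(1 2)= [6, 2, 1, 3, 7, 8, 4, 16, 14, 9, 13, 10, 12, 5, 0, 15, 11]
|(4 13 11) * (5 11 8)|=|(4 13 8 5 11)|=5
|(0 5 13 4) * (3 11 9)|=|(0 5 13 4)(3 11 9)|=12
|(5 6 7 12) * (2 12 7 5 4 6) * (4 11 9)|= 7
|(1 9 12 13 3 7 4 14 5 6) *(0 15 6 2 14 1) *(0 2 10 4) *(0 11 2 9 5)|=44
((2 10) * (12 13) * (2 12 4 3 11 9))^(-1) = (2 9 11 3 4 13 12 10) = [0, 1, 9, 4, 13, 5, 6, 7, 8, 11, 2, 3, 10, 12]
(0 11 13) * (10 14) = (0 11 13)(10 14) = [11, 1, 2, 3, 4, 5, 6, 7, 8, 9, 14, 13, 12, 0, 10]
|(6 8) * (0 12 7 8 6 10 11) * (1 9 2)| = |(0 12 7 8 10 11)(1 9 2)| = 6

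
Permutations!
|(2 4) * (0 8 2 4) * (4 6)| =|(0 8 2)(4 6)| =6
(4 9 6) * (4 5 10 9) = (5 10 9 6) = [0, 1, 2, 3, 4, 10, 5, 7, 8, 6, 9]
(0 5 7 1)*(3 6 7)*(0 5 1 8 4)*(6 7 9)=[1, 5, 2, 7, 0, 3, 9, 8, 4, 6]=(0 1 5 3 7 8 4)(6 9)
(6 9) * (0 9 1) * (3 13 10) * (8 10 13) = (13)(0 9 6 1)(3 8 10) = [9, 0, 2, 8, 4, 5, 1, 7, 10, 6, 3, 11, 12, 13]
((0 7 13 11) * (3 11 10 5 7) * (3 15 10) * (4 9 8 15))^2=(0 9 15 5 13 11 4 8 10 7 3)=[9, 1, 2, 0, 8, 13, 6, 3, 10, 15, 7, 4, 12, 11, 14, 5]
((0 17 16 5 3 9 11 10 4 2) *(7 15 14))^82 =(0 16 3 11 4)(2 17 5 9 10)(7 15 14) =[16, 1, 17, 11, 0, 9, 6, 15, 8, 10, 2, 4, 12, 13, 7, 14, 3, 5]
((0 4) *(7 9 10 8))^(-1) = (0 4)(7 8 10 9) = [4, 1, 2, 3, 0, 5, 6, 8, 10, 7, 9]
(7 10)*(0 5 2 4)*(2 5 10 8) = (0 10 7 8 2 4) = [10, 1, 4, 3, 0, 5, 6, 8, 2, 9, 7]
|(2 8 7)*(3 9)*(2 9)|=|(2 8 7 9 3)|=5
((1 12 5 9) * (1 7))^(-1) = (1 7 9 5 12) = [0, 7, 2, 3, 4, 12, 6, 9, 8, 5, 10, 11, 1]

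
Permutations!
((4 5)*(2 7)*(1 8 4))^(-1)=(1 5 4 8)(2 7)=[0, 5, 7, 3, 8, 4, 6, 2, 1]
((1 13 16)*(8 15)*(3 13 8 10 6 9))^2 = (1 15 6 3 16 8 10 9 13) = [0, 15, 2, 16, 4, 5, 3, 7, 10, 13, 9, 11, 12, 1, 14, 6, 8]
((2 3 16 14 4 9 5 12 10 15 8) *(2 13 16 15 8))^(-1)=(2 15 3)(4 14 16 13 8 10 12 5 9)=[0, 1, 15, 2, 14, 9, 6, 7, 10, 4, 12, 11, 5, 8, 16, 3, 13]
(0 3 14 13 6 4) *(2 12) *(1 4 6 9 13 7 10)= (0 3 14 7 10 1 4)(2 12)(9 13)= [3, 4, 12, 14, 0, 5, 6, 10, 8, 13, 1, 11, 2, 9, 7]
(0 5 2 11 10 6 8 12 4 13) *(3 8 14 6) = (0 5 2 11 10 3 8 12 4 13)(6 14) = [5, 1, 11, 8, 13, 2, 14, 7, 12, 9, 3, 10, 4, 0, 6]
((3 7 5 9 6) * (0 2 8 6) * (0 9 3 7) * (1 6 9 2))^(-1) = (0 3 5 7 6 1)(2 9 8) = [3, 0, 9, 5, 4, 7, 1, 6, 2, 8]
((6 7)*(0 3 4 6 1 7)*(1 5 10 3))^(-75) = [3, 4, 2, 7, 5, 0, 10, 6, 8, 9, 1] = (0 3 7 6 10 1 4 5)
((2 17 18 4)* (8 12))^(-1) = (2 4 18 17)(8 12) = [0, 1, 4, 3, 18, 5, 6, 7, 12, 9, 10, 11, 8, 13, 14, 15, 16, 2, 17]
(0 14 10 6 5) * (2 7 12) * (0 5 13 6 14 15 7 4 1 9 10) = (0 15 7 12 2 4 1 9 10 14)(6 13) = [15, 9, 4, 3, 1, 5, 13, 12, 8, 10, 14, 11, 2, 6, 0, 7]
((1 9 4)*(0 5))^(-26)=(1 9 4)=[0, 9, 2, 3, 1, 5, 6, 7, 8, 4]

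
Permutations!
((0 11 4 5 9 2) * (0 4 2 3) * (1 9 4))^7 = (0 11 2 1 9 3)(4 5) = [11, 9, 1, 0, 5, 4, 6, 7, 8, 3, 10, 2]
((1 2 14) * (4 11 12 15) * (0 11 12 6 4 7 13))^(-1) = [13, 14, 1, 3, 6, 5, 11, 15, 8, 9, 10, 0, 4, 7, 2, 12] = (0 13 7 15 12 4 6 11)(1 14 2)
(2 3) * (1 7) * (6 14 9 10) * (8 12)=[0, 7, 3, 2, 4, 5, 14, 1, 12, 10, 6, 11, 8, 13, 9]=(1 7)(2 3)(6 14 9 10)(8 12)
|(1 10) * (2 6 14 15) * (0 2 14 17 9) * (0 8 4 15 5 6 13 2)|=8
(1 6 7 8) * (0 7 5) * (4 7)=[4, 6, 2, 3, 7, 0, 5, 8, 1]=(0 4 7 8 1 6 5)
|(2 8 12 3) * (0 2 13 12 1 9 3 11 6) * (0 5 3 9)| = |(0 2 8 1)(3 13 12 11 6 5)| = 12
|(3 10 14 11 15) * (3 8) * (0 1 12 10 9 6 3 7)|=|(0 1 12 10 14 11 15 8 7)(3 9 6)|=9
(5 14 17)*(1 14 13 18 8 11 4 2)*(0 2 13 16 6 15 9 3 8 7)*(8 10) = (0 2 1 14 17 5 16 6 15 9 3 10 8 11 4 13 18 7) = [2, 14, 1, 10, 13, 16, 15, 0, 11, 3, 8, 4, 12, 18, 17, 9, 6, 5, 7]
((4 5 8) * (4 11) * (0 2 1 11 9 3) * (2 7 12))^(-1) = [3, 2, 12, 9, 11, 4, 6, 0, 5, 8, 10, 1, 7] = (0 3 9 8 5 4 11 1 2 12 7)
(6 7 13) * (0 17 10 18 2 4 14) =(0 17 10 18 2 4 14)(6 7 13) =[17, 1, 4, 3, 14, 5, 7, 13, 8, 9, 18, 11, 12, 6, 0, 15, 16, 10, 2]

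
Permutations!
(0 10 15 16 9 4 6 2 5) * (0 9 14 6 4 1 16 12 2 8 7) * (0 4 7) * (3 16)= (0 10 15 12 2 5 9 1 3 16 14 6 8)(4 7)= [10, 3, 5, 16, 7, 9, 8, 4, 0, 1, 15, 11, 2, 13, 6, 12, 14]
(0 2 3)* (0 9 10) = [2, 1, 3, 9, 4, 5, 6, 7, 8, 10, 0] = (0 2 3 9 10)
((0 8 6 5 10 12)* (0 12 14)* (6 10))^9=(0 8 10 14)(5 6)=[8, 1, 2, 3, 4, 6, 5, 7, 10, 9, 14, 11, 12, 13, 0]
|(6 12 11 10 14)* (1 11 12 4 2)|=7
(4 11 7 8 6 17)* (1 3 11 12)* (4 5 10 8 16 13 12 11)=(1 3 4 11 7 16 13 12)(5 10 8 6 17)=[0, 3, 2, 4, 11, 10, 17, 16, 6, 9, 8, 7, 1, 12, 14, 15, 13, 5]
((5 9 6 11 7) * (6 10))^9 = (5 6)(7 10)(9 11) = [0, 1, 2, 3, 4, 6, 5, 10, 8, 11, 7, 9]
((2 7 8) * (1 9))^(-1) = (1 9)(2 8 7) = [0, 9, 8, 3, 4, 5, 6, 2, 7, 1]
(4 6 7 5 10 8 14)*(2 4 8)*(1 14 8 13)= [0, 14, 4, 3, 6, 10, 7, 5, 8, 9, 2, 11, 12, 1, 13]= (1 14 13)(2 4 6 7 5 10)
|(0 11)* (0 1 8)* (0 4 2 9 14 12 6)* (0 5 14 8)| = |(0 11 1)(2 9 8 4)(5 14 12 6)| = 12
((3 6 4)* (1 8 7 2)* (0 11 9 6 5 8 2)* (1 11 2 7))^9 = (0 1 5 4 9 2 7 8 3 6 11) = [1, 5, 7, 6, 9, 4, 11, 8, 3, 2, 10, 0]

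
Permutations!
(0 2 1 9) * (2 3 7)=(0 3 7 2 1 9)=[3, 9, 1, 7, 4, 5, 6, 2, 8, 0]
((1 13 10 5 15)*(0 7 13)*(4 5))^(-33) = [1, 15, 2, 3, 10, 4, 6, 0, 8, 9, 13, 11, 12, 7, 14, 5] = (0 1 15 5 4 10 13 7)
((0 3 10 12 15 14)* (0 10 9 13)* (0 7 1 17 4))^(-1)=(0 4 17 1 7 13 9 3)(10 14 15 12)=[4, 7, 2, 0, 17, 5, 6, 13, 8, 3, 14, 11, 10, 9, 15, 12, 16, 1]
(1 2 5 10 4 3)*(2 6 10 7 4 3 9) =[0, 6, 5, 1, 9, 7, 10, 4, 8, 2, 3] =(1 6 10 3)(2 5 7 4 9)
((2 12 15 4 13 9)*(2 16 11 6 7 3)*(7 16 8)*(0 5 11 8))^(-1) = (0 9 13 4 15 12 2 3 7 8 16 6 11 5) = [9, 1, 3, 7, 15, 0, 11, 8, 16, 13, 10, 5, 2, 4, 14, 12, 6]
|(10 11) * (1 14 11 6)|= |(1 14 11 10 6)|= 5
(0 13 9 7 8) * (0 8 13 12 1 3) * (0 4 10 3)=[12, 0, 2, 4, 10, 5, 6, 13, 8, 7, 3, 11, 1, 9]=(0 12 1)(3 4 10)(7 13 9)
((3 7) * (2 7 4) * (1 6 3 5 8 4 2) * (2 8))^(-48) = (1 3 4 6 8) = [0, 3, 2, 4, 6, 5, 8, 7, 1]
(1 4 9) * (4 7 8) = (1 7 8 4 9) = [0, 7, 2, 3, 9, 5, 6, 8, 4, 1]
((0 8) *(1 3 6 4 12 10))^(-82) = [0, 6, 2, 4, 10, 5, 12, 7, 8, 9, 3, 11, 1] = (1 6 12)(3 4 10)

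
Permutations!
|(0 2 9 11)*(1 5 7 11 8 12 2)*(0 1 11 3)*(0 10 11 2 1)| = 11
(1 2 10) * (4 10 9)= (1 2 9 4 10)= [0, 2, 9, 3, 10, 5, 6, 7, 8, 4, 1]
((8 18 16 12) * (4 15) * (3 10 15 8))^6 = (3 16 8 15)(4 10 12 18) = [0, 1, 2, 16, 10, 5, 6, 7, 15, 9, 12, 11, 18, 13, 14, 3, 8, 17, 4]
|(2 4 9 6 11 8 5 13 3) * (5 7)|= 10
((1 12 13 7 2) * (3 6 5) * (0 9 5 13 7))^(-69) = (0 3)(1 2 7 12)(5 13)(6 9) = [3, 2, 7, 0, 4, 13, 9, 12, 8, 6, 10, 11, 1, 5]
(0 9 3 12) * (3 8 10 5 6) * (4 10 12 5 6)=(0 9 8 12)(3 5 4 10 6)=[9, 1, 2, 5, 10, 4, 3, 7, 12, 8, 6, 11, 0]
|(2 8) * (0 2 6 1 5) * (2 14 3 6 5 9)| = 9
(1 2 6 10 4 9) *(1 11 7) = (1 2 6 10 4 9 11 7) = [0, 2, 6, 3, 9, 5, 10, 1, 8, 11, 4, 7]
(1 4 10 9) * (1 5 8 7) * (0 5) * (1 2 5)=(0 1 4 10 9)(2 5 8 7)=[1, 4, 5, 3, 10, 8, 6, 2, 7, 0, 9]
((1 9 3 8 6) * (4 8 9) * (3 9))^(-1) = (9)(1 6 8 4) = [0, 6, 2, 3, 1, 5, 8, 7, 4, 9]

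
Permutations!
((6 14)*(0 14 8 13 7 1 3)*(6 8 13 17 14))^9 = (17)(0 7)(1 6)(3 13) = [7, 6, 2, 13, 4, 5, 1, 0, 8, 9, 10, 11, 12, 3, 14, 15, 16, 17]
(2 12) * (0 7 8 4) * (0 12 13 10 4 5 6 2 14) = (0 7 8 5 6 2 13 10 4 12 14) = [7, 1, 13, 3, 12, 6, 2, 8, 5, 9, 4, 11, 14, 10, 0]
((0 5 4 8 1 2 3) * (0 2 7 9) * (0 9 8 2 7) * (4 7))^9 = [1, 8, 2, 3, 4, 0, 6, 5, 7, 9] = (9)(0 1 8 7 5)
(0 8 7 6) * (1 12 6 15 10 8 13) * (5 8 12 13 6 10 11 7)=[6, 13, 2, 3, 4, 8, 0, 15, 5, 9, 12, 7, 10, 1, 14, 11]=(0 6)(1 13)(5 8)(7 15 11)(10 12)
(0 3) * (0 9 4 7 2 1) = [3, 0, 1, 9, 7, 5, 6, 2, 8, 4] = (0 3 9 4 7 2 1)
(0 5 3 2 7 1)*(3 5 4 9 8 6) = [4, 0, 7, 2, 9, 5, 3, 1, 6, 8] = (0 4 9 8 6 3 2 7 1)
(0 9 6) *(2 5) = (0 9 6)(2 5) = [9, 1, 5, 3, 4, 2, 0, 7, 8, 6]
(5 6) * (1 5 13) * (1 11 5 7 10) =(1 7 10)(5 6 13 11) =[0, 7, 2, 3, 4, 6, 13, 10, 8, 9, 1, 5, 12, 11]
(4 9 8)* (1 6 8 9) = (9)(1 6 8 4) = [0, 6, 2, 3, 1, 5, 8, 7, 4, 9]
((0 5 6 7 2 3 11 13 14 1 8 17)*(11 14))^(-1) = (0 17 8 1 14 3 2 7 6 5)(11 13) = [17, 14, 7, 2, 4, 0, 5, 6, 1, 9, 10, 13, 12, 11, 3, 15, 16, 8]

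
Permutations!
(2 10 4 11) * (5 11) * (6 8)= [0, 1, 10, 3, 5, 11, 8, 7, 6, 9, 4, 2]= (2 10 4 5 11)(6 8)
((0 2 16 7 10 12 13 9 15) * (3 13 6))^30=(0 13 12 16 15 3 10 2 9 6 7)=[13, 1, 9, 10, 4, 5, 7, 0, 8, 6, 2, 11, 16, 12, 14, 3, 15]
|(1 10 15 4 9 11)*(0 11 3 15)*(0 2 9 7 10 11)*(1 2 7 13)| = |(1 11 2 9 3 15 4 13)(7 10)| = 8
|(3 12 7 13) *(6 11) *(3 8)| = |(3 12 7 13 8)(6 11)| = 10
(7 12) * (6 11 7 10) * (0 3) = (0 3)(6 11 7 12 10) = [3, 1, 2, 0, 4, 5, 11, 12, 8, 9, 6, 7, 10]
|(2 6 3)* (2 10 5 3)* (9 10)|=4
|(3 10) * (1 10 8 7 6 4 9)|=|(1 10 3 8 7 6 4 9)|=8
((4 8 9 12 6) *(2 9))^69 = (2 6)(4 9)(8 12) = [0, 1, 6, 3, 9, 5, 2, 7, 12, 4, 10, 11, 8]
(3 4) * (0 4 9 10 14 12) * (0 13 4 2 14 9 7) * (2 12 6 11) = (0 12 13 4 3 7)(2 14 6 11)(9 10) = [12, 1, 14, 7, 3, 5, 11, 0, 8, 10, 9, 2, 13, 4, 6]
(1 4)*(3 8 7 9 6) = (1 4)(3 8 7 9 6) = [0, 4, 2, 8, 1, 5, 3, 9, 7, 6]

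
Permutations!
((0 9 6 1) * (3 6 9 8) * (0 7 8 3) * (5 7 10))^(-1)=(0 8 7 5 10 1 6 3)=[8, 6, 2, 0, 4, 10, 3, 5, 7, 9, 1]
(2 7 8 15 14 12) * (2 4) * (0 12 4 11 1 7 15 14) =(0 12 11 1 7 8 14 4 2 15) =[12, 7, 15, 3, 2, 5, 6, 8, 14, 9, 10, 1, 11, 13, 4, 0]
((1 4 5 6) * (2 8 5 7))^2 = [0, 7, 5, 3, 2, 1, 4, 8, 6] = (1 7 8 6 4 2 5)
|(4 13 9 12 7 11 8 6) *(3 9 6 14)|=21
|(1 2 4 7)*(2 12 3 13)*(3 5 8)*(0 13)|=10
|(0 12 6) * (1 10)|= |(0 12 6)(1 10)|= 6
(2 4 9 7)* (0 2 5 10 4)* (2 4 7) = (0 4 9 2)(5 10 7) = [4, 1, 0, 3, 9, 10, 6, 5, 8, 2, 7]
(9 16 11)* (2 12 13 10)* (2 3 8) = (2 12 13 10 3 8)(9 16 11) = [0, 1, 12, 8, 4, 5, 6, 7, 2, 16, 3, 9, 13, 10, 14, 15, 11]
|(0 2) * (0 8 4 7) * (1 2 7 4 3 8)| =|(0 7)(1 2)(3 8)| =2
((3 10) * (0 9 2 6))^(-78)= [2, 1, 0, 3, 4, 5, 9, 7, 8, 6, 10]= (10)(0 2)(6 9)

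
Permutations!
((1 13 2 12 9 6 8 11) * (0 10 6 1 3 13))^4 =(0 11 12 10 3 9 6 13 1 8 2) =[11, 8, 0, 9, 4, 5, 13, 7, 2, 6, 3, 12, 10, 1]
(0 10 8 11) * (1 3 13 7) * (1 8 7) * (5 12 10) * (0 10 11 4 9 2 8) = (0 5 12 11 10 7)(1 3 13)(2 8 4 9) = [5, 3, 8, 13, 9, 12, 6, 0, 4, 2, 7, 10, 11, 1]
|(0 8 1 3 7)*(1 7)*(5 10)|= |(0 8 7)(1 3)(5 10)|= 6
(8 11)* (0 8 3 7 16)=[8, 1, 2, 7, 4, 5, 6, 16, 11, 9, 10, 3, 12, 13, 14, 15, 0]=(0 8 11 3 7 16)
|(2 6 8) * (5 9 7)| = |(2 6 8)(5 9 7)| = 3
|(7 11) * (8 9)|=|(7 11)(8 9)|=2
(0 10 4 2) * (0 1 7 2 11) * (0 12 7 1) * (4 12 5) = (0 10 12 7 2)(4 11 5) = [10, 1, 0, 3, 11, 4, 6, 2, 8, 9, 12, 5, 7]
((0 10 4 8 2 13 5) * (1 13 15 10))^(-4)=[0, 1, 15, 3, 8, 5, 6, 7, 2, 9, 4, 11, 12, 13, 14, 10]=(2 15 10 4 8)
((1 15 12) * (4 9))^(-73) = [0, 12, 2, 3, 9, 5, 6, 7, 8, 4, 10, 11, 15, 13, 14, 1] = (1 12 15)(4 9)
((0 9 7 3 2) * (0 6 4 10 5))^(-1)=(0 5 10 4 6 2 3 7 9)=[5, 1, 3, 7, 6, 10, 2, 9, 8, 0, 4]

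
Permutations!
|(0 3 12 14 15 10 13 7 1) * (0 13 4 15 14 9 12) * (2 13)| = 12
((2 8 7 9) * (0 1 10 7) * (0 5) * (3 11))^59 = (0 7 8 1 9 5 10 2)(3 11) = [7, 9, 0, 11, 4, 10, 6, 8, 1, 5, 2, 3]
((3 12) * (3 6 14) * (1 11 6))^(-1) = (1 12 3 14 6 11) = [0, 12, 2, 14, 4, 5, 11, 7, 8, 9, 10, 1, 3, 13, 6]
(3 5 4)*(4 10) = (3 5 10 4) = [0, 1, 2, 5, 3, 10, 6, 7, 8, 9, 4]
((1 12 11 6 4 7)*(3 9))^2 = (1 11 4)(6 7 12) = [0, 11, 2, 3, 1, 5, 7, 12, 8, 9, 10, 4, 6]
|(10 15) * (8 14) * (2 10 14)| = 5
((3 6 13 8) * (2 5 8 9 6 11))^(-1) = (2 11 3 8 5)(6 9 13) = [0, 1, 11, 8, 4, 2, 9, 7, 5, 13, 10, 3, 12, 6]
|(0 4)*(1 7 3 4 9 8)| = 7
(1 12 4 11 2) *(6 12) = [0, 6, 1, 3, 11, 5, 12, 7, 8, 9, 10, 2, 4] = (1 6 12 4 11 2)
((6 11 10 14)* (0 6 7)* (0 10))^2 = (0 11 6)(7 14 10) = [11, 1, 2, 3, 4, 5, 0, 14, 8, 9, 7, 6, 12, 13, 10]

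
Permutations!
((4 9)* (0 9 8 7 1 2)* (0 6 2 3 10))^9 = (0 9 4 8 7 1 3 10)(2 6) = [9, 3, 6, 10, 8, 5, 2, 1, 7, 4, 0]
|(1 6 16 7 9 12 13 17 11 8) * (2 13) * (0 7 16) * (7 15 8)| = |(0 15 8 1 6)(2 13 17 11 7 9 12)| = 35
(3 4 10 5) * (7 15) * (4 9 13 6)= (3 9 13 6 4 10 5)(7 15)= [0, 1, 2, 9, 10, 3, 4, 15, 8, 13, 5, 11, 12, 6, 14, 7]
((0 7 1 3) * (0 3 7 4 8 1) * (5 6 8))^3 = [6, 4, 2, 3, 8, 1, 7, 5, 0] = (0 6 7 5 1 4 8)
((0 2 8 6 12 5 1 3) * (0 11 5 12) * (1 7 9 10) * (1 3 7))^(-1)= (12)(0 6 8 2)(1 5 11 3 10 9 7)= [6, 5, 0, 10, 4, 11, 8, 1, 2, 7, 9, 3, 12]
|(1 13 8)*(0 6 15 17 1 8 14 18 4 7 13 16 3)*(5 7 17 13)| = |(0 6 15 13 14 18 4 17 1 16 3)(5 7)| = 22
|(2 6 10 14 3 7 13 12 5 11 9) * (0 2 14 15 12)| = 13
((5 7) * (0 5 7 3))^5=(7)(0 3 5)=[3, 1, 2, 5, 4, 0, 6, 7]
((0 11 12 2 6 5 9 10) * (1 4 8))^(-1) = [10, 8, 12, 3, 1, 6, 2, 7, 4, 5, 9, 0, 11] = (0 10 9 5 6 2 12 11)(1 8 4)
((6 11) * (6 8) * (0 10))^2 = (6 8 11) = [0, 1, 2, 3, 4, 5, 8, 7, 11, 9, 10, 6]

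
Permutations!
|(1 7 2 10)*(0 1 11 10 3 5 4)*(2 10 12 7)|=|(0 1 2 3 5 4)(7 10 11 12)|=12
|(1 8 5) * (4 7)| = |(1 8 5)(4 7)| = 6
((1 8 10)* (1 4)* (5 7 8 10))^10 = (1 10 4)(5 7 8) = [0, 10, 2, 3, 1, 7, 6, 8, 5, 9, 4]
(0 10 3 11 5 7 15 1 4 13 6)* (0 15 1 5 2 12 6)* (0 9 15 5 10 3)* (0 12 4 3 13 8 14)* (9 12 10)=(0 13 12 6 5 7 1 3 11 2 4 8 14)(9 15)=[13, 3, 4, 11, 8, 7, 5, 1, 14, 15, 10, 2, 6, 12, 0, 9]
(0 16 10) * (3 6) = (0 16 10)(3 6) = [16, 1, 2, 6, 4, 5, 3, 7, 8, 9, 0, 11, 12, 13, 14, 15, 10]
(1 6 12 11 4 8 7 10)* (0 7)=(0 7 10 1 6 12 11 4 8)=[7, 6, 2, 3, 8, 5, 12, 10, 0, 9, 1, 4, 11]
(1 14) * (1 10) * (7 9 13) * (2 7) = (1 14 10)(2 7 9 13) = [0, 14, 7, 3, 4, 5, 6, 9, 8, 13, 1, 11, 12, 2, 10]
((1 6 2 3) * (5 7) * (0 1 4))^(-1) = (0 4 3 2 6 1)(5 7) = [4, 0, 6, 2, 3, 7, 1, 5]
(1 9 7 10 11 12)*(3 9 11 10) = (1 11 12)(3 9 7) = [0, 11, 2, 9, 4, 5, 6, 3, 8, 7, 10, 12, 1]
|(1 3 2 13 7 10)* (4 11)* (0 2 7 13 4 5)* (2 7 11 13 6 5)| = |(0 7 10 1 3 11 2 4 13 6 5)| = 11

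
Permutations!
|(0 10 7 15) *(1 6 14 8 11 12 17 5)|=|(0 10 7 15)(1 6 14 8 11 12 17 5)|=8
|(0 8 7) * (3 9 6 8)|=6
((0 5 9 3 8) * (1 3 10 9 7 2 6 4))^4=(10)(0 6 8 2 3 7 1 5 4)=[6, 5, 3, 7, 0, 4, 8, 1, 2, 9, 10]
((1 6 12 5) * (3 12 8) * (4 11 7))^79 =(1 6 8 3 12 5)(4 11 7) =[0, 6, 2, 12, 11, 1, 8, 4, 3, 9, 10, 7, 5]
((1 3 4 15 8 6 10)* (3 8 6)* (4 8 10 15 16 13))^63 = (16)(1 10)(3 8)(6 15) = [0, 10, 2, 8, 4, 5, 15, 7, 3, 9, 1, 11, 12, 13, 14, 6, 16]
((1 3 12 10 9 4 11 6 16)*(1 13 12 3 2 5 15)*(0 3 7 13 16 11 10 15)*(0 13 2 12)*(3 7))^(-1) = (16)(0 13 5 2 7)(1 15 12)(4 9 10)(6 11) = [13, 15, 7, 3, 9, 2, 11, 0, 8, 10, 4, 6, 1, 5, 14, 12, 16]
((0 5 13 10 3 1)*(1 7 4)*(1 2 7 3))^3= (0 10 5 1 13)= [10, 13, 2, 3, 4, 1, 6, 7, 8, 9, 5, 11, 12, 0]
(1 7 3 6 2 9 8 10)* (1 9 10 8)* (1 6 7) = (2 10 9 6)(3 7) = [0, 1, 10, 7, 4, 5, 2, 3, 8, 6, 9]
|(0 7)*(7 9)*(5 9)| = |(0 5 9 7)| = 4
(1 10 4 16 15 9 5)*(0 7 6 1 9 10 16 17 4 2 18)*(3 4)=[7, 16, 18, 4, 17, 9, 1, 6, 8, 5, 2, 11, 12, 13, 14, 10, 15, 3, 0]=(0 7 6 1 16 15 10 2 18)(3 4 17)(5 9)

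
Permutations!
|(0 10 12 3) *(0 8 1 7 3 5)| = |(0 10 12 5)(1 7 3 8)| = 4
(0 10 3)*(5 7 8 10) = [5, 1, 2, 0, 4, 7, 6, 8, 10, 9, 3] = (0 5 7 8 10 3)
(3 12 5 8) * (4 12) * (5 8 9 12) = (3 4 5 9 12 8) = [0, 1, 2, 4, 5, 9, 6, 7, 3, 12, 10, 11, 8]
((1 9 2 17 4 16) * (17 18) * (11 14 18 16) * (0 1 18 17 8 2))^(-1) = (0 9 1)(2 8 18 16)(4 17 14 11) = [9, 0, 8, 3, 17, 5, 6, 7, 18, 1, 10, 4, 12, 13, 11, 15, 2, 14, 16]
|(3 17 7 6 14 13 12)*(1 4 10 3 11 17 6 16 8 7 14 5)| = |(1 4 10 3 6 5)(7 16 8)(11 17 14 13 12)| = 30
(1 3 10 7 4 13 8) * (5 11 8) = (1 3 10 7 4 13 5 11 8) = [0, 3, 2, 10, 13, 11, 6, 4, 1, 9, 7, 8, 12, 5]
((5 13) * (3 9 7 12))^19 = (3 12 7 9)(5 13) = [0, 1, 2, 12, 4, 13, 6, 9, 8, 3, 10, 11, 7, 5]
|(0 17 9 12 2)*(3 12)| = |(0 17 9 3 12 2)| = 6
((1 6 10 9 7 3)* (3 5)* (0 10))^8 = (10) = [0, 1, 2, 3, 4, 5, 6, 7, 8, 9, 10]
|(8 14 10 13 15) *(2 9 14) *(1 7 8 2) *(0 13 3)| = 24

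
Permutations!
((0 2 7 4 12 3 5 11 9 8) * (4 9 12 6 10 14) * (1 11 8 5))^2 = (0 7 5)(1 12)(2 9 8)(3 11)(4 10)(6 14) = [7, 12, 9, 11, 10, 0, 14, 5, 2, 8, 4, 3, 1, 13, 6]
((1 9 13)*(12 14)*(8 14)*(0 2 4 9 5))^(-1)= [5, 13, 0, 3, 2, 1, 6, 7, 12, 4, 10, 11, 14, 9, 8]= (0 5 1 13 9 4 2)(8 12 14)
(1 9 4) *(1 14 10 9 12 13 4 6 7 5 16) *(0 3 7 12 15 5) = (0 3 7)(1 15 5 16)(4 14 10 9 6 12 13) = [3, 15, 2, 7, 14, 16, 12, 0, 8, 6, 9, 11, 13, 4, 10, 5, 1]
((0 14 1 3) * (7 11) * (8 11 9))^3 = [3, 14, 2, 1, 4, 5, 6, 11, 9, 7, 10, 8, 12, 13, 0] = (0 3 1 14)(7 11 8 9)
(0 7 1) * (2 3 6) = (0 7 1)(2 3 6) = [7, 0, 3, 6, 4, 5, 2, 1]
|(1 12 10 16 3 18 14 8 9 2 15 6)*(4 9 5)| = 14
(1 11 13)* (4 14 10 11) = (1 4 14 10 11 13) = [0, 4, 2, 3, 14, 5, 6, 7, 8, 9, 11, 13, 12, 1, 10]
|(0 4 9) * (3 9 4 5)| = |(0 5 3 9)| = 4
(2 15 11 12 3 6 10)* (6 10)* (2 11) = [0, 1, 15, 10, 4, 5, 6, 7, 8, 9, 11, 12, 3, 13, 14, 2] = (2 15)(3 10 11 12)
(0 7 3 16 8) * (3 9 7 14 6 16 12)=(0 14 6 16 8)(3 12)(7 9)=[14, 1, 2, 12, 4, 5, 16, 9, 0, 7, 10, 11, 3, 13, 6, 15, 8]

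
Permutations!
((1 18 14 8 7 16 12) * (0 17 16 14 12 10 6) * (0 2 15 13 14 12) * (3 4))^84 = (18) = [0, 1, 2, 3, 4, 5, 6, 7, 8, 9, 10, 11, 12, 13, 14, 15, 16, 17, 18]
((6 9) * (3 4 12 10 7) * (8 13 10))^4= (3 13 4 10 12 7 8)= [0, 1, 2, 13, 10, 5, 6, 8, 3, 9, 12, 11, 7, 4]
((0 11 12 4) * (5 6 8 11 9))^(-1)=(0 4 12 11 8 6 5 9)=[4, 1, 2, 3, 12, 9, 5, 7, 6, 0, 10, 8, 11]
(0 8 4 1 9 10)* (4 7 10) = (0 8 7 10)(1 9 4) = [8, 9, 2, 3, 1, 5, 6, 10, 7, 4, 0]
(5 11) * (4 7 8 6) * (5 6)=(4 7 8 5 11 6)=[0, 1, 2, 3, 7, 11, 4, 8, 5, 9, 10, 6]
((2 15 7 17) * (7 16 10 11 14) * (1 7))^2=[0, 17, 16, 3, 4, 5, 6, 2, 8, 9, 14, 1, 12, 13, 7, 10, 11, 15]=(1 17 15 10 14 7 2 16 11)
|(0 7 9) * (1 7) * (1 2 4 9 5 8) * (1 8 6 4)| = |(0 2 1 7 5 6 4 9)| = 8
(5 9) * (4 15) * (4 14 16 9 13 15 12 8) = [0, 1, 2, 3, 12, 13, 6, 7, 4, 5, 10, 11, 8, 15, 16, 14, 9] = (4 12 8)(5 13 15 14 16 9)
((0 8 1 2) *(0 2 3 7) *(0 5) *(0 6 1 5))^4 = (0 1 8 3 5 7 6) = [1, 8, 2, 5, 4, 7, 0, 6, 3]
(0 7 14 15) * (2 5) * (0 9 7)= [0, 1, 5, 3, 4, 2, 6, 14, 8, 7, 10, 11, 12, 13, 15, 9]= (2 5)(7 14 15 9)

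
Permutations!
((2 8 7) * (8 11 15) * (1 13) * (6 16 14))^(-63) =(16)(1 13)(2 15 7 11 8) =[0, 13, 15, 3, 4, 5, 6, 11, 2, 9, 10, 8, 12, 1, 14, 7, 16]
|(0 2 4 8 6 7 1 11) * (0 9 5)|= 10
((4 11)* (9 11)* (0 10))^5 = (0 10)(4 11 9) = [10, 1, 2, 3, 11, 5, 6, 7, 8, 4, 0, 9]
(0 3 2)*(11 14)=(0 3 2)(11 14)=[3, 1, 0, 2, 4, 5, 6, 7, 8, 9, 10, 14, 12, 13, 11]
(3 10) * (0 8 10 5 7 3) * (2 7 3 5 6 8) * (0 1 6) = (0 2 7 5 3)(1 6 8 10) = [2, 6, 7, 0, 4, 3, 8, 5, 10, 9, 1]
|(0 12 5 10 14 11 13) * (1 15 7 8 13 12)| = 30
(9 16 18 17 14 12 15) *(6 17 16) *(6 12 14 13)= [0, 1, 2, 3, 4, 5, 17, 7, 8, 12, 10, 11, 15, 6, 14, 9, 18, 13, 16]= (6 17 13)(9 12 15)(16 18)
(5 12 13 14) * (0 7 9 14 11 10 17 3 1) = (0 7 9 14 5 12 13 11 10 17 3 1) = [7, 0, 2, 1, 4, 12, 6, 9, 8, 14, 17, 10, 13, 11, 5, 15, 16, 3]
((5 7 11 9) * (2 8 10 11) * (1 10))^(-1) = (1 8 2 7 5 9 11 10) = [0, 8, 7, 3, 4, 9, 6, 5, 2, 11, 1, 10]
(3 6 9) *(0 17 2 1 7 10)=(0 17 2 1 7 10)(3 6 9)=[17, 7, 1, 6, 4, 5, 9, 10, 8, 3, 0, 11, 12, 13, 14, 15, 16, 2]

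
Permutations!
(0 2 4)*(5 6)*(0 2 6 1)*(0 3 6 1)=(0 1 3 6 5)(2 4)=[1, 3, 4, 6, 2, 0, 5]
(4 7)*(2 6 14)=(2 6 14)(4 7)=[0, 1, 6, 3, 7, 5, 14, 4, 8, 9, 10, 11, 12, 13, 2]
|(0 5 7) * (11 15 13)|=3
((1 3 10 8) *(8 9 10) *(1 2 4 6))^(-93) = (1 2)(3 4)(6 8)(9 10) = [0, 2, 1, 4, 3, 5, 8, 7, 6, 10, 9]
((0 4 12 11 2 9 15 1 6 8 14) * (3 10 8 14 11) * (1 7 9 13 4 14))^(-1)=(0 14)(1 6)(2 11 8 10 3 12 4 13)(7 15 9)=[14, 6, 11, 12, 13, 5, 1, 15, 10, 7, 3, 8, 4, 2, 0, 9]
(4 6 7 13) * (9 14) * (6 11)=(4 11 6 7 13)(9 14)=[0, 1, 2, 3, 11, 5, 7, 13, 8, 14, 10, 6, 12, 4, 9]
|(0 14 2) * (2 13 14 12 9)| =|(0 12 9 2)(13 14)| =4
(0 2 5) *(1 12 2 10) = (0 10 1 12 2 5) = [10, 12, 5, 3, 4, 0, 6, 7, 8, 9, 1, 11, 2]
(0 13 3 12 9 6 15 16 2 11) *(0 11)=(0 13 3 12 9 6 15 16 2)=[13, 1, 0, 12, 4, 5, 15, 7, 8, 6, 10, 11, 9, 3, 14, 16, 2]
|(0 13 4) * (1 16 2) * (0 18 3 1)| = 8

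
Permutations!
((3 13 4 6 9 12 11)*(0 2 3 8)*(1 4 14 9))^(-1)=(0 8 11 12 9 14 13 3 2)(1 6 4)=[8, 6, 0, 2, 1, 5, 4, 7, 11, 14, 10, 12, 9, 3, 13]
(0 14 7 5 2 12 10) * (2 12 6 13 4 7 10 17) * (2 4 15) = [14, 1, 6, 3, 7, 12, 13, 5, 8, 9, 0, 11, 17, 15, 10, 2, 16, 4] = (0 14 10)(2 6 13 15)(4 7 5 12 17)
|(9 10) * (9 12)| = |(9 10 12)| = 3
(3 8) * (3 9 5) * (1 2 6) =[0, 2, 6, 8, 4, 3, 1, 7, 9, 5] =(1 2 6)(3 8 9 5)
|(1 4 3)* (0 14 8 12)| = |(0 14 8 12)(1 4 3)| = 12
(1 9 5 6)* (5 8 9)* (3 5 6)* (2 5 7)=(1 6)(2 5 3 7)(8 9)=[0, 6, 5, 7, 4, 3, 1, 2, 9, 8]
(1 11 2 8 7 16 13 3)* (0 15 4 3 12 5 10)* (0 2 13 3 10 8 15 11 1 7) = [11, 1, 15, 7, 10, 8, 6, 16, 0, 9, 2, 13, 5, 12, 14, 4, 3] = (0 11 13 12 5 8)(2 15 4 10)(3 7 16)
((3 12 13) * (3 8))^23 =[0, 1, 2, 8, 4, 5, 6, 7, 13, 9, 10, 11, 3, 12] =(3 8 13 12)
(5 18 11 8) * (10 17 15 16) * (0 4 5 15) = (0 4 5 18 11 8 15 16 10 17) = [4, 1, 2, 3, 5, 18, 6, 7, 15, 9, 17, 8, 12, 13, 14, 16, 10, 0, 11]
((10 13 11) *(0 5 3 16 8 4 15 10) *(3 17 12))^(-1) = (0 11 13 10 15 4 8 16 3 12 17 5) = [11, 1, 2, 12, 8, 0, 6, 7, 16, 9, 15, 13, 17, 10, 14, 4, 3, 5]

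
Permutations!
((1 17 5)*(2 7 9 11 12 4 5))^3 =(1 7 12)(2 11 5)(4 17 9) =[0, 7, 11, 3, 17, 2, 6, 12, 8, 4, 10, 5, 1, 13, 14, 15, 16, 9]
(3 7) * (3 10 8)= (3 7 10 8)= [0, 1, 2, 7, 4, 5, 6, 10, 3, 9, 8]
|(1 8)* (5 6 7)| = |(1 8)(5 6 7)| = 6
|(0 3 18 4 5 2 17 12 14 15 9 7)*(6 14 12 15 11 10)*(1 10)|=|(0 3 18 4 5 2 17 15 9 7)(1 10 6 14 11)|=10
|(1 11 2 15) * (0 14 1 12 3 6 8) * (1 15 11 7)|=|(0 14 15 12 3 6 8)(1 7)(2 11)|=14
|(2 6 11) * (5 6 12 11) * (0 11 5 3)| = |(0 11 2 12 5 6 3)| = 7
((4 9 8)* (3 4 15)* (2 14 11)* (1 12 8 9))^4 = [0, 3, 14, 8, 15, 5, 6, 7, 1, 9, 10, 2, 4, 13, 11, 12] = (1 3 8)(2 14 11)(4 15 12)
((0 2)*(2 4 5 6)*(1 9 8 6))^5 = (0 8 5 2 9 4 6 1) = [8, 0, 9, 3, 6, 2, 1, 7, 5, 4]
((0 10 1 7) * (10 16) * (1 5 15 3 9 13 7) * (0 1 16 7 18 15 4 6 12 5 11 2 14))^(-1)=[14, 7, 11, 15, 5, 12, 4, 0, 8, 3, 16, 10, 6, 9, 2, 18, 1, 17, 13]=(0 14 2 11 10 16 1 7)(3 15 18 13 9)(4 5 12 6)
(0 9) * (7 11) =(0 9)(7 11) =[9, 1, 2, 3, 4, 5, 6, 11, 8, 0, 10, 7]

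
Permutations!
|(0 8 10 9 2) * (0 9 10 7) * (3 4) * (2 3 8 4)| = |(10)(0 4 8 7)(2 9 3)| = 12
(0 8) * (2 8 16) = (0 16 2 8) = [16, 1, 8, 3, 4, 5, 6, 7, 0, 9, 10, 11, 12, 13, 14, 15, 2]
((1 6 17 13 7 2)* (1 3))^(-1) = (1 3 2 7 13 17 6) = [0, 3, 7, 2, 4, 5, 1, 13, 8, 9, 10, 11, 12, 17, 14, 15, 16, 6]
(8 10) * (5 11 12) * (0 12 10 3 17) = (0 12 5 11 10 8 3 17) = [12, 1, 2, 17, 4, 11, 6, 7, 3, 9, 8, 10, 5, 13, 14, 15, 16, 0]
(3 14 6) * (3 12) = [0, 1, 2, 14, 4, 5, 12, 7, 8, 9, 10, 11, 3, 13, 6] = (3 14 6 12)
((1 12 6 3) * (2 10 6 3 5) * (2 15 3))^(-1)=(1 3 15 5 6 10 2 12)=[0, 3, 12, 15, 4, 6, 10, 7, 8, 9, 2, 11, 1, 13, 14, 5]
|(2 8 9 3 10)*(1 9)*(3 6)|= 7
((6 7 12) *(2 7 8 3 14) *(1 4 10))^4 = (1 4 10)(2 8 7 3 12 14 6) = [0, 4, 8, 12, 10, 5, 2, 3, 7, 9, 1, 11, 14, 13, 6]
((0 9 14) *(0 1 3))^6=(0 9 14 1 3)=[9, 3, 2, 0, 4, 5, 6, 7, 8, 14, 10, 11, 12, 13, 1]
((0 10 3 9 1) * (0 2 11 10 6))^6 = (11) = [0, 1, 2, 3, 4, 5, 6, 7, 8, 9, 10, 11]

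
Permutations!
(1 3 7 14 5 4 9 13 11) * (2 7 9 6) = (1 3 9 13 11)(2 7 14 5 4 6) = [0, 3, 7, 9, 6, 4, 2, 14, 8, 13, 10, 1, 12, 11, 5]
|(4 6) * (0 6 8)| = |(0 6 4 8)| = 4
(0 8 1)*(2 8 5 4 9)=(0 5 4 9 2 8 1)=[5, 0, 8, 3, 9, 4, 6, 7, 1, 2]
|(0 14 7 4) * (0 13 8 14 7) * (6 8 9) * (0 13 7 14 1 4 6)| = 20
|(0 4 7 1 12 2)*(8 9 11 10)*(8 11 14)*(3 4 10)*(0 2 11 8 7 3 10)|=8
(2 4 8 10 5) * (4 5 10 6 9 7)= (10)(2 5)(4 8 6 9 7)= [0, 1, 5, 3, 8, 2, 9, 4, 6, 7, 10]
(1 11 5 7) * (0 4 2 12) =(0 4 2 12)(1 11 5 7) =[4, 11, 12, 3, 2, 7, 6, 1, 8, 9, 10, 5, 0]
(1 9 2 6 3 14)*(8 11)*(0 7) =[7, 9, 6, 14, 4, 5, 3, 0, 11, 2, 10, 8, 12, 13, 1] =(0 7)(1 9 2 6 3 14)(8 11)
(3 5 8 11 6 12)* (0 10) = (0 10)(3 5 8 11 6 12) = [10, 1, 2, 5, 4, 8, 12, 7, 11, 9, 0, 6, 3]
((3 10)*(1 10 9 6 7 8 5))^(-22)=(1 3 6 8)(5 10 9 7)=[0, 3, 2, 6, 4, 10, 8, 5, 1, 7, 9]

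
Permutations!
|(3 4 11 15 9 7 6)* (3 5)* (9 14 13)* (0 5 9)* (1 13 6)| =|(0 5 3 4 11 15 14 6 9 7 1 13)| =12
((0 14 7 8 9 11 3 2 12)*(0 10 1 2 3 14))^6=(1 12)(2 10)(7 8 9 11 14)=[0, 12, 10, 3, 4, 5, 6, 8, 9, 11, 2, 14, 1, 13, 7]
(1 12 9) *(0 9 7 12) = (0 9 1)(7 12) = [9, 0, 2, 3, 4, 5, 6, 12, 8, 1, 10, 11, 7]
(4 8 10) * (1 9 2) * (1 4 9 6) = [0, 6, 4, 3, 8, 5, 1, 7, 10, 2, 9] = (1 6)(2 4 8 10 9)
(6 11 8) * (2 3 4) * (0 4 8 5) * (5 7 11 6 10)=(0 4 2 3 8 10 5)(7 11)=[4, 1, 3, 8, 2, 0, 6, 11, 10, 9, 5, 7]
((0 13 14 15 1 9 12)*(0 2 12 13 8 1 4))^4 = (0 13)(1 15)(4 9)(8 14) = [13, 15, 2, 3, 9, 5, 6, 7, 14, 4, 10, 11, 12, 0, 8, 1]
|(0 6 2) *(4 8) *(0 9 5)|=10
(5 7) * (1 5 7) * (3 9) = (1 5)(3 9) = [0, 5, 2, 9, 4, 1, 6, 7, 8, 3]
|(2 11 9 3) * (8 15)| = |(2 11 9 3)(8 15)| = 4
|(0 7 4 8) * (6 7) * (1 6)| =|(0 1 6 7 4 8)| =6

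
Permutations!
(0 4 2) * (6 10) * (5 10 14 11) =(0 4 2)(5 10 6 14 11) =[4, 1, 0, 3, 2, 10, 14, 7, 8, 9, 6, 5, 12, 13, 11]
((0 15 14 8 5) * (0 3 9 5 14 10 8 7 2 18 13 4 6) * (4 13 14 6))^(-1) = (0 6 8 10 15)(2 7 14 18)(3 5 9) = [6, 1, 7, 5, 4, 9, 8, 14, 10, 3, 15, 11, 12, 13, 18, 0, 16, 17, 2]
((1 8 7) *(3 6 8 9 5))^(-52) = (1 6 9 8 5 7 3) = [0, 6, 2, 1, 4, 7, 9, 3, 5, 8]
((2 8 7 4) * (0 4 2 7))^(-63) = (0 7 8 4 2) = [7, 1, 0, 3, 2, 5, 6, 8, 4]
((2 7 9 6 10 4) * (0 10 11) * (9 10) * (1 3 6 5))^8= (0 9 5 1 3 6 11)= [9, 3, 2, 6, 4, 1, 11, 7, 8, 5, 10, 0]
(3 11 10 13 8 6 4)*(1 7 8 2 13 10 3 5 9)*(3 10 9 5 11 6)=(1 7 8 3 6 4 11 10 9)(2 13)=[0, 7, 13, 6, 11, 5, 4, 8, 3, 1, 9, 10, 12, 2]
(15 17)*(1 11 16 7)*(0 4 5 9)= (0 4 5 9)(1 11 16 7)(15 17)= [4, 11, 2, 3, 5, 9, 6, 1, 8, 0, 10, 16, 12, 13, 14, 17, 7, 15]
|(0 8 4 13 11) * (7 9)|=|(0 8 4 13 11)(7 9)|=10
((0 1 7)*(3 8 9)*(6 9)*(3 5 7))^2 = (0 3 6 5)(1 8 9 7) = [3, 8, 2, 6, 4, 0, 5, 1, 9, 7]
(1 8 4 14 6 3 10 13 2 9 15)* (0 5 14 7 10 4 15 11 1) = (0 5 14 6 3 4 7 10 13 2 9 11 1 8 15) = [5, 8, 9, 4, 7, 14, 3, 10, 15, 11, 13, 1, 12, 2, 6, 0]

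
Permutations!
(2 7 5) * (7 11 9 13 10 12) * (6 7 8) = (2 11 9 13 10 12 8 6 7 5) = [0, 1, 11, 3, 4, 2, 7, 5, 6, 13, 12, 9, 8, 10]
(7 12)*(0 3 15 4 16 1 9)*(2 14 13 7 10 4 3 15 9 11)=(0 15 3 9)(1 11 2 14 13 7 12 10 4 16)=[15, 11, 14, 9, 16, 5, 6, 12, 8, 0, 4, 2, 10, 7, 13, 3, 1]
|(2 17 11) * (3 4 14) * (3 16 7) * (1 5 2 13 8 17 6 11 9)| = 45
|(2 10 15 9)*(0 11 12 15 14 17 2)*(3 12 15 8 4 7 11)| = 36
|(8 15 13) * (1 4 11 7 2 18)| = 6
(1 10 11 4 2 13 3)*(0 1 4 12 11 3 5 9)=(0 1 10 3 4 2 13 5 9)(11 12)=[1, 10, 13, 4, 2, 9, 6, 7, 8, 0, 3, 12, 11, 5]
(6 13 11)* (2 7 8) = [0, 1, 7, 3, 4, 5, 13, 8, 2, 9, 10, 6, 12, 11] = (2 7 8)(6 13 11)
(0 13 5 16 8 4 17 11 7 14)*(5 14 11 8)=[13, 1, 2, 3, 17, 16, 6, 11, 4, 9, 10, 7, 12, 14, 0, 15, 5, 8]=(0 13 14)(4 17 8)(5 16)(7 11)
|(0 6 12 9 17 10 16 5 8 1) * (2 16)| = |(0 6 12 9 17 10 2 16 5 8 1)| = 11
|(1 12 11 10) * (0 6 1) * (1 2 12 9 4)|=6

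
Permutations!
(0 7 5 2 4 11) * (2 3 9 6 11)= (0 7 5 3 9 6 11)(2 4)= [7, 1, 4, 9, 2, 3, 11, 5, 8, 6, 10, 0]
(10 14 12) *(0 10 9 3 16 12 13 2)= (0 10 14 13 2)(3 16 12 9)= [10, 1, 0, 16, 4, 5, 6, 7, 8, 3, 14, 11, 9, 2, 13, 15, 12]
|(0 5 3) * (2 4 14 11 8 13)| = 6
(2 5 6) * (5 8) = (2 8 5 6) = [0, 1, 8, 3, 4, 6, 2, 7, 5]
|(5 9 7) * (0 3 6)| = |(0 3 6)(5 9 7)| = 3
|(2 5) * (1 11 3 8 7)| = |(1 11 3 8 7)(2 5)| = 10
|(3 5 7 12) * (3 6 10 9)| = |(3 5 7 12 6 10 9)| = 7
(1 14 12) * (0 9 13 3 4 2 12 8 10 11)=(0 9 13 3 4 2 12 1 14 8 10 11)=[9, 14, 12, 4, 2, 5, 6, 7, 10, 13, 11, 0, 1, 3, 8]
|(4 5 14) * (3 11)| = |(3 11)(4 5 14)| = 6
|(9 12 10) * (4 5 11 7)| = |(4 5 11 7)(9 12 10)| = 12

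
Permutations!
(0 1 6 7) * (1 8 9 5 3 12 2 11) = (0 8 9 5 3 12 2 11 1 6 7) = [8, 6, 11, 12, 4, 3, 7, 0, 9, 5, 10, 1, 2]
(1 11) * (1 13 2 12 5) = [0, 11, 12, 3, 4, 1, 6, 7, 8, 9, 10, 13, 5, 2] = (1 11 13 2 12 5)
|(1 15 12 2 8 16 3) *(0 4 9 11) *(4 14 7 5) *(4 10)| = |(0 14 7 5 10 4 9 11)(1 15 12 2 8 16 3)| = 56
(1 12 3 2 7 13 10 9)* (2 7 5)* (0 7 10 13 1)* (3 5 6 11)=(13)(0 7 1 12 5 2 6 11 3 10 9)=[7, 12, 6, 10, 4, 2, 11, 1, 8, 0, 9, 3, 5, 13]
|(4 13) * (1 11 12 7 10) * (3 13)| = 15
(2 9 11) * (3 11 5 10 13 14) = (2 9 5 10 13 14 3 11) = [0, 1, 9, 11, 4, 10, 6, 7, 8, 5, 13, 2, 12, 14, 3]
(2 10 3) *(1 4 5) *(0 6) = (0 6)(1 4 5)(2 10 3) = [6, 4, 10, 2, 5, 1, 0, 7, 8, 9, 3]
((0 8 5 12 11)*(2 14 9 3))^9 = [11, 1, 14, 2, 4, 8, 6, 7, 0, 3, 10, 12, 5, 13, 9] = (0 11 12 5 8)(2 14 9 3)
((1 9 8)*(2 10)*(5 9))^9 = (1 5 9 8)(2 10) = [0, 5, 10, 3, 4, 9, 6, 7, 1, 8, 2]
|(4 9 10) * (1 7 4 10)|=4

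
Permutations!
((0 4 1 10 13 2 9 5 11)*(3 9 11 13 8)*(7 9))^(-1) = (0 11 2 13 5 9 7 3 8 10 1 4) = [11, 4, 13, 8, 0, 9, 6, 3, 10, 7, 1, 2, 12, 5]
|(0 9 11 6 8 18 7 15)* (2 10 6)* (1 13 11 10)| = |(0 9 10 6 8 18 7 15)(1 13 11 2)| = 8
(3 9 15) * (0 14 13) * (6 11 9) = (0 14 13)(3 6 11 9 15) = [14, 1, 2, 6, 4, 5, 11, 7, 8, 15, 10, 9, 12, 0, 13, 3]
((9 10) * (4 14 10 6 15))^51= [0, 1, 2, 3, 9, 5, 14, 7, 8, 4, 15, 11, 12, 13, 6, 10]= (4 9)(6 14)(10 15)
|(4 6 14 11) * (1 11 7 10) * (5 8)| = 14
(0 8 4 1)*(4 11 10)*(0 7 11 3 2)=(0 8 3 2)(1 7 11 10 4)=[8, 7, 0, 2, 1, 5, 6, 11, 3, 9, 4, 10]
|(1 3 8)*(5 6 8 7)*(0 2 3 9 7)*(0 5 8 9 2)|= |(1 2 3 5 6 9 7 8)|= 8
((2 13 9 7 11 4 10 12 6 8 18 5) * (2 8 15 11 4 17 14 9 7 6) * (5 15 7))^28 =(2 10 7 9 17 15 8 13 12 4 6 14 11 18 5) =[0, 1, 10, 3, 6, 2, 14, 9, 13, 17, 7, 18, 4, 12, 11, 8, 16, 15, 5]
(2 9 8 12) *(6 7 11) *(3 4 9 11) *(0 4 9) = [4, 1, 11, 9, 0, 5, 7, 3, 12, 8, 10, 6, 2] = (0 4)(2 11 6 7 3 9 8 12)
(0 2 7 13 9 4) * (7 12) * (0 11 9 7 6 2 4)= (0 4 11 9)(2 12 6)(7 13)= [4, 1, 12, 3, 11, 5, 2, 13, 8, 0, 10, 9, 6, 7]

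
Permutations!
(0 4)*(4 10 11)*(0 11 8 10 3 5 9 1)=(0 3 5 9 1)(4 11)(8 10)=[3, 0, 2, 5, 11, 9, 6, 7, 10, 1, 8, 4]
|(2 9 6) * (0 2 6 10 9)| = 2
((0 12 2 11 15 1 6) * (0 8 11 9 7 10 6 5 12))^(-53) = (1 12 9 10 8 15 5 2 7 6 11) = [0, 12, 7, 3, 4, 2, 11, 6, 15, 10, 8, 1, 9, 13, 14, 5]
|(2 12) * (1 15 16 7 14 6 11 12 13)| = |(1 15 16 7 14 6 11 12 2 13)| = 10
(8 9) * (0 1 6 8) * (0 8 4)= (0 1 6 4)(8 9)= [1, 6, 2, 3, 0, 5, 4, 7, 9, 8]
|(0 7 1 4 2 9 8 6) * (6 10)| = |(0 7 1 4 2 9 8 10 6)| = 9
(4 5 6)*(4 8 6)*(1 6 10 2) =[0, 6, 1, 3, 5, 4, 8, 7, 10, 9, 2] =(1 6 8 10 2)(4 5)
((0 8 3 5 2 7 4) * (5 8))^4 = (8)(0 4 7 2 5) = [4, 1, 5, 3, 7, 0, 6, 2, 8]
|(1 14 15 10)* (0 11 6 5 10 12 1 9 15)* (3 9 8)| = 12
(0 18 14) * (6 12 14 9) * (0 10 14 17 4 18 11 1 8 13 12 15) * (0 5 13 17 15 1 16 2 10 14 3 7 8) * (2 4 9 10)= (0 11 16 4 18 10 3 7 8 17 9 6 1)(5 13 12 15)= [11, 0, 2, 7, 18, 13, 1, 8, 17, 6, 3, 16, 15, 12, 14, 5, 4, 9, 10]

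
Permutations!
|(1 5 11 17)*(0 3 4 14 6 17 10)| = 10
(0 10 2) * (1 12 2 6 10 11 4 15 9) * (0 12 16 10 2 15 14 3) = (0 11 4 14 3)(1 16 10 6 2 12 15 9) = [11, 16, 12, 0, 14, 5, 2, 7, 8, 1, 6, 4, 15, 13, 3, 9, 10]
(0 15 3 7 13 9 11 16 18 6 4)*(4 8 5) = (0 15 3 7 13 9 11 16 18 6 8 5 4) = [15, 1, 2, 7, 0, 4, 8, 13, 5, 11, 10, 16, 12, 9, 14, 3, 18, 17, 6]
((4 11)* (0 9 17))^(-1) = [17, 1, 2, 3, 11, 5, 6, 7, 8, 0, 10, 4, 12, 13, 14, 15, 16, 9] = (0 17 9)(4 11)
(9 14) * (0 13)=(0 13)(9 14)=[13, 1, 2, 3, 4, 5, 6, 7, 8, 14, 10, 11, 12, 0, 9]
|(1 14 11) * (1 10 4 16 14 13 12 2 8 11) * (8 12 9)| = 18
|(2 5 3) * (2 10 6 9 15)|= 7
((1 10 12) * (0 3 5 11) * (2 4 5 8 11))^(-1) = [11, 12, 5, 0, 2, 4, 6, 7, 3, 9, 1, 8, 10] = (0 11 8 3)(1 12 10)(2 5 4)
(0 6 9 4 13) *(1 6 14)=(0 14 1 6 9 4 13)=[14, 6, 2, 3, 13, 5, 9, 7, 8, 4, 10, 11, 12, 0, 1]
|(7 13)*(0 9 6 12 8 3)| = 6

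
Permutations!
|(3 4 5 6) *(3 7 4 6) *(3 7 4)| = |(3 6 4 5 7)| = 5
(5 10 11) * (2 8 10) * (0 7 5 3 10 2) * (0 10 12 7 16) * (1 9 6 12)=[16, 9, 8, 1, 4, 10, 12, 5, 2, 6, 11, 3, 7, 13, 14, 15, 0]=(0 16)(1 9 6 12 7 5 10 11 3)(2 8)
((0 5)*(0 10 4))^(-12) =[0, 1, 2, 3, 4, 5, 6, 7, 8, 9, 10] =(10)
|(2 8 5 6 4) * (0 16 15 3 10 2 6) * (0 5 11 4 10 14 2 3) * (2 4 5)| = |(0 16 15)(2 8 11 5)(3 14 4 6 10)| = 60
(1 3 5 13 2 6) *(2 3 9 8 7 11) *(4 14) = (1 9 8 7 11 2 6)(3 5 13)(4 14) = [0, 9, 6, 5, 14, 13, 1, 11, 7, 8, 10, 2, 12, 3, 4]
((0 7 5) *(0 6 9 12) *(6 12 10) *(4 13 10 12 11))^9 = (0 12 9 6 10 13 4 11 5 7) = [12, 1, 2, 3, 11, 7, 10, 0, 8, 6, 13, 5, 9, 4]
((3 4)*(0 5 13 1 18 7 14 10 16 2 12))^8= (0 16 7 13 12 10 18 5 2 14 1)= [16, 0, 14, 3, 4, 2, 6, 13, 8, 9, 18, 11, 10, 12, 1, 15, 7, 17, 5]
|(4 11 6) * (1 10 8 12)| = 12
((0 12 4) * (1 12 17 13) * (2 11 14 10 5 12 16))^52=(0 16 10)(1 14 4)(2 5 17)(11 12 13)=[16, 14, 5, 3, 1, 17, 6, 7, 8, 9, 0, 12, 13, 11, 4, 15, 10, 2]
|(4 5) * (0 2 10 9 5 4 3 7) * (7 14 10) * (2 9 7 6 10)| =9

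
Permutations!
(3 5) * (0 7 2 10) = (0 7 2 10)(3 5) = [7, 1, 10, 5, 4, 3, 6, 2, 8, 9, 0]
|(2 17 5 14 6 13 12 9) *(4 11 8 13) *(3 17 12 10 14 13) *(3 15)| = 33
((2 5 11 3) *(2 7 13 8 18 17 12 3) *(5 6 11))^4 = (2 6 11)(3 18 7 17 13 12 8) = [0, 1, 6, 18, 4, 5, 11, 17, 3, 9, 10, 2, 8, 12, 14, 15, 16, 13, 7]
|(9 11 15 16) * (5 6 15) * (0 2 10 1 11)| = 10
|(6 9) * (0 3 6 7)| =5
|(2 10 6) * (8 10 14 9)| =6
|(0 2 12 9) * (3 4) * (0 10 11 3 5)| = |(0 2 12 9 10 11 3 4 5)| = 9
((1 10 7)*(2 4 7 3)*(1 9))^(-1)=[0, 9, 3, 10, 2, 5, 6, 4, 8, 7, 1]=(1 9 7 4 2 3 10)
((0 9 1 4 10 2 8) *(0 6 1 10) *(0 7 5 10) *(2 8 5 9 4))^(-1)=(0 9 7 4)(1 6 8 10 5 2)=[9, 6, 1, 3, 0, 2, 8, 4, 10, 7, 5]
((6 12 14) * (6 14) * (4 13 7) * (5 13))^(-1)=(14)(4 7 13 5)(6 12)=[0, 1, 2, 3, 7, 4, 12, 13, 8, 9, 10, 11, 6, 5, 14]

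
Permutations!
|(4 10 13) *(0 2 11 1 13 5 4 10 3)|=9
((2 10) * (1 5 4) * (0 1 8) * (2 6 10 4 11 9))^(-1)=[8, 0, 9, 3, 2, 1, 10, 7, 4, 11, 6, 5]=(0 8 4 2 9 11 5 1)(6 10)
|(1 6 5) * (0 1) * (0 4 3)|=6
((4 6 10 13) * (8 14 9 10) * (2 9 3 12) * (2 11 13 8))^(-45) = (2 6 4 13 11 12 3 14 8 10 9) = [0, 1, 6, 14, 13, 5, 4, 7, 10, 2, 9, 12, 3, 11, 8]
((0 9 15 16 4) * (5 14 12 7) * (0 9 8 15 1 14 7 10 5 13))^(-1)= [13, 9, 2, 3, 16, 10, 6, 5, 0, 4, 12, 11, 14, 7, 1, 8, 15]= (0 13 7 5 10 12 14 1 9 4 16 15 8)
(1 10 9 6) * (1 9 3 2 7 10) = (2 7 10 3)(6 9) = [0, 1, 7, 2, 4, 5, 9, 10, 8, 6, 3]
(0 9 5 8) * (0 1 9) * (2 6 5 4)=(1 9 4 2 6 5 8)=[0, 9, 6, 3, 2, 8, 5, 7, 1, 4]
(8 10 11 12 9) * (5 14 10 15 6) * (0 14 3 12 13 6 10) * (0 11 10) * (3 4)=[14, 1, 2, 12, 3, 4, 5, 7, 15, 8, 10, 13, 9, 6, 11, 0]=(0 14 11 13 6 5 4 3 12 9 8 15)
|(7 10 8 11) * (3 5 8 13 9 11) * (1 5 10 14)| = |(1 5 8 3 10 13 9 11 7 14)| = 10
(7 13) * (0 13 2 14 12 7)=[13, 1, 14, 3, 4, 5, 6, 2, 8, 9, 10, 11, 7, 0, 12]=(0 13)(2 14 12 7)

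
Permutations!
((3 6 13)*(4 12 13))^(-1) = (3 13 12 4 6) = [0, 1, 2, 13, 6, 5, 3, 7, 8, 9, 10, 11, 4, 12]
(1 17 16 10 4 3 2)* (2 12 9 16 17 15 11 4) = (17)(1 15 11 4 3 12 9 16 10 2) = [0, 15, 1, 12, 3, 5, 6, 7, 8, 16, 2, 4, 9, 13, 14, 11, 10, 17]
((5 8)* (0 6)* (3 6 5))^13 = (0 3 5 6 8) = [3, 1, 2, 5, 4, 6, 8, 7, 0]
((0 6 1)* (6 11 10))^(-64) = (0 11 10 6 1) = [11, 0, 2, 3, 4, 5, 1, 7, 8, 9, 6, 10]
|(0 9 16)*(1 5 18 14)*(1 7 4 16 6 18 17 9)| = |(0 1 5 17 9 6 18 14 7 4 16)| = 11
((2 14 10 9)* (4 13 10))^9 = (2 13)(4 9)(10 14) = [0, 1, 13, 3, 9, 5, 6, 7, 8, 4, 14, 11, 12, 2, 10]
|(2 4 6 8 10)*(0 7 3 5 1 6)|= 10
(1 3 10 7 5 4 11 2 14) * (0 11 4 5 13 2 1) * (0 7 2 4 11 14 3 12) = (0 14 7 13 4 11 1 12)(2 3 10) = [14, 12, 3, 10, 11, 5, 6, 13, 8, 9, 2, 1, 0, 4, 7]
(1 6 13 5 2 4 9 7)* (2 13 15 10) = [0, 6, 4, 3, 9, 13, 15, 1, 8, 7, 2, 11, 12, 5, 14, 10] = (1 6 15 10 2 4 9 7)(5 13)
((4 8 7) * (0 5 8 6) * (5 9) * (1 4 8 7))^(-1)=(0 6 4 1 8 7 5 9)=[6, 8, 2, 3, 1, 9, 4, 5, 7, 0]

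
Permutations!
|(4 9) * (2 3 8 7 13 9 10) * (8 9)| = 15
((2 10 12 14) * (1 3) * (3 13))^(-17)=(1 13 3)(2 14 12 10)=[0, 13, 14, 1, 4, 5, 6, 7, 8, 9, 2, 11, 10, 3, 12]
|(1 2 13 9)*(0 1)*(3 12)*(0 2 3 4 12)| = |(0 1 3)(2 13 9)(4 12)| = 6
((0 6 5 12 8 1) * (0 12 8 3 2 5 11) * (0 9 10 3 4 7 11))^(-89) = (0 6)(1 8 5 2 3 10 9 11 7 4 12) = [6, 8, 3, 10, 12, 2, 0, 4, 5, 11, 9, 7, 1]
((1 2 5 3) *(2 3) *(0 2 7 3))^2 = (0 5 3)(1 2 7) = [5, 2, 7, 0, 4, 3, 6, 1]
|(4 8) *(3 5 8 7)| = |(3 5 8 4 7)| = 5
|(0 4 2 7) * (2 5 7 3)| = |(0 4 5 7)(2 3)| = 4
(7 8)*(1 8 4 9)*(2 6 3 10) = (1 8 7 4 9)(2 6 3 10) = [0, 8, 6, 10, 9, 5, 3, 4, 7, 1, 2]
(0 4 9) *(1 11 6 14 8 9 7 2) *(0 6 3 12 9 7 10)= (0 4 10)(1 11 3 12 9 6 14 8 7 2)= [4, 11, 1, 12, 10, 5, 14, 2, 7, 6, 0, 3, 9, 13, 8]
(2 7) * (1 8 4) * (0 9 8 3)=(0 9 8 4 1 3)(2 7)=[9, 3, 7, 0, 1, 5, 6, 2, 4, 8]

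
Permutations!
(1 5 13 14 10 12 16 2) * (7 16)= [0, 5, 1, 3, 4, 13, 6, 16, 8, 9, 12, 11, 7, 14, 10, 15, 2]= (1 5 13 14 10 12 7 16 2)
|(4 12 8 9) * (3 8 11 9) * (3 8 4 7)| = |(3 4 12 11 9 7)| = 6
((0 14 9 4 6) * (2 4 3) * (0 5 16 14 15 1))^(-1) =(0 1 15)(2 3 9 14 16 5 6 4) =[1, 15, 3, 9, 2, 6, 4, 7, 8, 14, 10, 11, 12, 13, 16, 0, 5]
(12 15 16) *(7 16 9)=(7 16 12 15 9)=[0, 1, 2, 3, 4, 5, 6, 16, 8, 7, 10, 11, 15, 13, 14, 9, 12]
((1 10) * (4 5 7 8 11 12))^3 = (1 10)(4 8)(5 11)(7 12) = [0, 10, 2, 3, 8, 11, 6, 12, 4, 9, 1, 5, 7]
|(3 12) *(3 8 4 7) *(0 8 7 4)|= |(0 8)(3 12 7)|= 6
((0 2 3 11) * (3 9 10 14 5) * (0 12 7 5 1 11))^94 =(0 11 2 12 9 7 10 5 14 3 1) =[11, 0, 12, 1, 4, 14, 6, 10, 8, 7, 5, 2, 9, 13, 3]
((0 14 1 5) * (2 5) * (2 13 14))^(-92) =(0 2 5)(1 13 14) =[2, 13, 5, 3, 4, 0, 6, 7, 8, 9, 10, 11, 12, 14, 1]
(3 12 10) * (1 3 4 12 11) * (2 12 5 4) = (1 3 11)(2 12 10)(4 5) = [0, 3, 12, 11, 5, 4, 6, 7, 8, 9, 2, 1, 10]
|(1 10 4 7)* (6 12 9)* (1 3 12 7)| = 15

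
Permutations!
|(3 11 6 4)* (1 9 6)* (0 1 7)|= 8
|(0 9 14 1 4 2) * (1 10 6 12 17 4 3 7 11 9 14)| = 40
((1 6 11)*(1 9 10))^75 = (11) = [0, 1, 2, 3, 4, 5, 6, 7, 8, 9, 10, 11]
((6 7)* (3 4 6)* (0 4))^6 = (0 4 6 7 3) = [4, 1, 2, 0, 6, 5, 7, 3]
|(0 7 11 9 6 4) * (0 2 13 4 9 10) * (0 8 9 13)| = 10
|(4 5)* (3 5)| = |(3 5 4)| = 3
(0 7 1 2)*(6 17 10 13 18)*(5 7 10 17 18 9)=[10, 2, 0, 3, 4, 7, 18, 1, 8, 5, 13, 11, 12, 9, 14, 15, 16, 17, 6]=(0 10 13 9 5 7 1 2)(6 18)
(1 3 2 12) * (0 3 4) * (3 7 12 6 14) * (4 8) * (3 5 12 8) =[7, 3, 6, 2, 0, 12, 14, 8, 4, 9, 10, 11, 1, 13, 5] =(0 7 8 4)(1 3 2 6 14 5 12)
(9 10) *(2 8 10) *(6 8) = (2 6 8 10 9) = [0, 1, 6, 3, 4, 5, 8, 7, 10, 2, 9]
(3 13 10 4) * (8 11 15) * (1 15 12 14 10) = (1 15 8 11 12 14 10 4 3 13) = [0, 15, 2, 13, 3, 5, 6, 7, 11, 9, 4, 12, 14, 1, 10, 8]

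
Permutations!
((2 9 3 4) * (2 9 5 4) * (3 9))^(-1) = (9)(2 3 4 5) = [0, 1, 3, 4, 5, 2, 6, 7, 8, 9]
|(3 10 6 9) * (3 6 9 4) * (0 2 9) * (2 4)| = |(0 4 3 10)(2 9 6)| = 12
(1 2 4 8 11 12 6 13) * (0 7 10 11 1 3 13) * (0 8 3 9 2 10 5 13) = [7, 10, 4, 0, 3, 13, 8, 5, 1, 2, 11, 12, 6, 9] = (0 7 5 13 9 2 4 3)(1 10 11 12 6 8)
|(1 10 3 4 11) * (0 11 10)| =|(0 11 1)(3 4 10)| =3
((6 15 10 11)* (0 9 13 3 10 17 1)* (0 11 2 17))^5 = (0 2 15 10 6 3 11 13 1 9 17) = [2, 9, 15, 11, 4, 5, 3, 7, 8, 17, 6, 13, 12, 1, 14, 10, 16, 0]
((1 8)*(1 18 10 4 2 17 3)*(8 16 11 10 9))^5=(1 2 11 3 4 16 17 10)(8 9 18)=[0, 2, 11, 4, 16, 5, 6, 7, 9, 18, 1, 3, 12, 13, 14, 15, 17, 10, 8]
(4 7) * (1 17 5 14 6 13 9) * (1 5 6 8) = (1 17 6 13 9 5 14 8)(4 7) = [0, 17, 2, 3, 7, 14, 13, 4, 1, 5, 10, 11, 12, 9, 8, 15, 16, 6]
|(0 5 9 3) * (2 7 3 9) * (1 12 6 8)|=20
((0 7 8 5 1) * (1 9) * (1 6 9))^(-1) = [1, 5, 2, 3, 4, 8, 9, 0, 7, 6] = (0 1 5 8 7)(6 9)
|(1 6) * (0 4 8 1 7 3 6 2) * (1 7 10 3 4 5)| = |(0 5 1 2)(3 6 10)(4 8 7)| = 12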